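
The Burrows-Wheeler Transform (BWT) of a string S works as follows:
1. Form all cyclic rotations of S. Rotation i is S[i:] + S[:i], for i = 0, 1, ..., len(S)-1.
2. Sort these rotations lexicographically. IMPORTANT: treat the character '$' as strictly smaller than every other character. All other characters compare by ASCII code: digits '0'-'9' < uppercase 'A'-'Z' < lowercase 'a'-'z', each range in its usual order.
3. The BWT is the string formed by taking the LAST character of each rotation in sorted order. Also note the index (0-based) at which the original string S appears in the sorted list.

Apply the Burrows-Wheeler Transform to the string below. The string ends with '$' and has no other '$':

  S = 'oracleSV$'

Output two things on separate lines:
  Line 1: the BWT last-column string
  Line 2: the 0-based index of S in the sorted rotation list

Answer: VeSralc$o
7

Derivation:
All 9 rotations (rotation i = S[i:]+S[:i]):
  rot[0] = oracleSV$
  rot[1] = racleSV$o
  rot[2] = acleSV$or
  rot[3] = cleSV$ora
  rot[4] = leSV$orac
  rot[5] = eSV$oracl
  rot[6] = SV$oracle
  rot[7] = V$oracleS
  rot[8] = $oracleSV
Sorted (with $ < everything):
  sorted[0] = $oracleSV  (last char: 'V')
  sorted[1] = SV$oracle  (last char: 'e')
  sorted[2] = V$oracleS  (last char: 'S')
  sorted[3] = acleSV$or  (last char: 'r')
  sorted[4] = cleSV$ora  (last char: 'a')
  sorted[5] = eSV$oracl  (last char: 'l')
  sorted[6] = leSV$orac  (last char: 'c')
  sorted[7] = oracleSV$  (last char: '$')
  sorted[8] = racleSV$o  (last char: 'o')
Last column: VeSralc$o
Original string S is at sorted index 7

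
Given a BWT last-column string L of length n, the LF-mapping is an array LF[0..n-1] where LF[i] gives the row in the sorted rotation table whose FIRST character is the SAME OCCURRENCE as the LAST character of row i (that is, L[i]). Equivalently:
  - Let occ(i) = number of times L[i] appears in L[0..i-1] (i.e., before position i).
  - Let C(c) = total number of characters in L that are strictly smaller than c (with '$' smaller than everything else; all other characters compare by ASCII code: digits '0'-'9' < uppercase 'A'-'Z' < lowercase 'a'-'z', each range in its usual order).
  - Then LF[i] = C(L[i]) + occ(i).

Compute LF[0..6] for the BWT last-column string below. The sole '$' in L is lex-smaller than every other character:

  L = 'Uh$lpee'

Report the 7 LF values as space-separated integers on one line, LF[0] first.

Answer: 1 4 0 5 6 2 3

Derivation:
Char counts: '$':1, 'U':1, 'e':2, 'h':1, 'l':1, 'p':1
C (first-col start): C('$')=0, C('U')=1, C('e')=2, C('h')=4, C('l')=5, C('p')=6
L[0]='U': occ=0, LF[0]=C('U')+0=1+0=1
L[1]='h': occ=0, LF[1]=C('h')+0=4+0=4
L[2]='$': occ=0, LF[2]=C('$')+0=0+0=0
L[3]='l': occ=0, LF[3]=C('l')+0=5+0=5
L[4]='p': occ=0, LF[4]=C('p')+0=6+0=6
L[5]='e': occ=0, LF[5]=C('e')+0=2+0=2
L[6]='e': occ=1, LF[6]=C('e')+1=2+1=3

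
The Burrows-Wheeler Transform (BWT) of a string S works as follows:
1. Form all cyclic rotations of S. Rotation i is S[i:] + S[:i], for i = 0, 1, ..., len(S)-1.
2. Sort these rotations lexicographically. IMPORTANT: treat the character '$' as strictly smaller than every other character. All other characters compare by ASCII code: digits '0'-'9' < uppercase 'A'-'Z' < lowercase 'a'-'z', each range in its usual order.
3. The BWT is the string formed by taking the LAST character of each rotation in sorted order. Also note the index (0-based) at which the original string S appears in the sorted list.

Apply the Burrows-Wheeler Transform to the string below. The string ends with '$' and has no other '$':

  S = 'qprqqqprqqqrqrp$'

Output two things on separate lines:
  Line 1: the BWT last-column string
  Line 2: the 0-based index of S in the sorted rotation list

All 16 rotations (rotation i = S[i:]+S[:i]):
  rot[0] = qprqqqprqqqrqrp$
  rot[1] = prqqqprqqqrqrp$q
  rot[2] = rqqqprqqqrqrp$qp
  rot[3] = qqqprqqqrqrp$qpr
  rot[4] = qqprqqqrqrp$qprq
  rot[5] = qprqqqrqrp$qprqq
  rot[6] = prqqqrqrp$qprqqq
  rot[7] = rqqqrqrp$qprqqqp
  rot[8] = qqqrqrp$qprqqqpr
  rot[9] = qqrqrp$qprqqqprq
  rot[10] = qrqrp$qprqqqprqq
  rot[11] = rqrp$qprqqqprqqq
  rot[12] = qrp$qprqqqprqqqr
  rot[13] = rp$qprqqqprqqqrq
  rot[14] = p$qprqqqprqqqrqr
  rot[15] = $qprqqqprqqqrqrp
Sorted (with $ < everything):
  sorted[0] = $qprqqqprqqqrqrp  (last char: 'p')
  sorted[1] = p$qprqqqprqqqrqr  (last char: 'r')
  sorted[2] = prqqqprqqqrqrp$q  (last char: 'q')
  sorted[3] = prqqqrqrp$qprqqq  (last char: 'q')
  sorted[4] = qprqqqprqqqrqrp$  (last char: '$')
  sorted[5] = qprqqqrqrp$qprqq  (last char: 'q')
  sorted[6] = qqprqqqrqrp$qprq  (last char: 'q')
  sorted[7] = qqqprqqqrqrp$qpr  (last char: 'r')
  sorted[8] = qqqrqrp$qprqqqpr  (last char: 'r')
  sorted[9] = qqrqrp$qprqqqprq  (last char: 'q')
  sorted[10] = qrp$qprqqqprqqqr  (last char: 'r')
  sorted[11] = qrqrp$qprqqqprqq  (last char: 'q')
  sorted[12] = rp$qprqqqprqqqrq  (last char: 'q')
  sorted[13] = rqqqprqqqrqrp$qp  (last char: 'p')
  sorted[14] = rqqqrqrp$qprqqqp  (last char: 'p')
  sorted[15] = rqrp$qprqqqprqqq  (last char: 'q')
Last column: prqq$qqrrqrqqppq
Original string S is at sorted index 4

Answer: prqq$qqrrqrqqppq
4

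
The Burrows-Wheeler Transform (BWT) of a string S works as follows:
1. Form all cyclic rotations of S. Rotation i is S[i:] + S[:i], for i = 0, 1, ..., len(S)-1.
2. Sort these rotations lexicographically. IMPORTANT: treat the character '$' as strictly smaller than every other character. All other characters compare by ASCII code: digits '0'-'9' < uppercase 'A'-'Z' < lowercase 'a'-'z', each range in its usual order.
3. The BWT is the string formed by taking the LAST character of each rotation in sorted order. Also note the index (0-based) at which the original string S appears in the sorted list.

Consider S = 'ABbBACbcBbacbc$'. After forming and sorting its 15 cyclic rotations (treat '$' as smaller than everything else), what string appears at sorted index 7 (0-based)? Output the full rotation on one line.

All 15 rotations (rotation i = S[i:]+S[:i]):
  rot[0] = ABbBACbcBbacbc$
  rot[1] = BbBACbcBbacbc$A
  rot[2] = bBACbcBbacbc$AB
  rot[3] = BACbcBbacbc$ABb
  rot[4] = ACbcBbacbc$ABbB
  rot[5] = CbcBbacbc$ABbBA
  rot[6] = bcBbacbc$ABbBAC
  rot[7] = cBbacbc$ABbBACb
  rot[8] = Bbacbc$ABbBACbc
  rot[9] = bacbc$ABbBACbcB
  rot[10] = acbc$ABbBACbcBb
  rot[11] = cbc$ABbBACbcBba
  rot[12] = bc$ABbBACbcBbac
  rot[13] = c$ABbBACbcBbacb
  rot[14] = $ABbBACbcBbacbc
Sorted (with $ < everything):
  sorted[0] = $ABbBACbcBbacbc
  sorted[1] = ABbBACbcBbacbc$
  sorted[2] = ACbcBbacbc$ABbB
  sorted[3] = BACbcBbacbc$ABb
  sorted[4] = BbBACbcBbacbc$A
  sorted[5] = Bbacbc$ABbBACbc
  sorted[6] = CbcBbacbc$ABbBA
  sorted[7] = acbc$ABbBACbcBb
  sorted[8] = bBACbcBbacbc$AB
  sorted[9] = bacbc$ABbBACbcB
  sorted[10] = bc$ABbBACbcBbac
  sorted[11] = bcBbacbc$ABbBAC
  sorted[12] = c$ABbBACbcBbacb
  sorted[13] = cBbacbc$ABbBACb
  sorted[14] = cbc$ABbBACbcBba
sorted[7] = acbc$ABbBACbcBb

Answer: acbc$ABbBACbcBb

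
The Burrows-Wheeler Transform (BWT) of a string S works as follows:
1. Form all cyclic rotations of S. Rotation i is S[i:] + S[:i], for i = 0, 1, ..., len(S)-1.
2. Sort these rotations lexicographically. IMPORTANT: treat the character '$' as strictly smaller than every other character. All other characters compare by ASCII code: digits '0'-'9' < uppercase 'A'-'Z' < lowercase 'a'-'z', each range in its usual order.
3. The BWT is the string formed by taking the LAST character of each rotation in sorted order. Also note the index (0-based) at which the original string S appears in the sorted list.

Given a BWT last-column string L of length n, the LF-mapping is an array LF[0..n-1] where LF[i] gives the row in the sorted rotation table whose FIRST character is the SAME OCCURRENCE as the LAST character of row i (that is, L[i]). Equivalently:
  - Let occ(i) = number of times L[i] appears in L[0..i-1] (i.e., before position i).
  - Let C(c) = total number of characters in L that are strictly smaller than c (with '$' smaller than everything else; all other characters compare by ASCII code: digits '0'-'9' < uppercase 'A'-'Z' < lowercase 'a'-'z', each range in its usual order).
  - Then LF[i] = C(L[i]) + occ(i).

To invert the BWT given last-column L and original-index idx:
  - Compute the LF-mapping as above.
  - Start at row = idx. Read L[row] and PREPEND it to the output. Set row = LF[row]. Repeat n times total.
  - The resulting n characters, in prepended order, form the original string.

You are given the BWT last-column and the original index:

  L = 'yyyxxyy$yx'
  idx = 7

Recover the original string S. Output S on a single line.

LF mapping: 4 5 6 1 2 7 8 0 9 3
Walk LF starting at row 7, prepending L[row]:
  step 1: row=7, L[7]='$', prepend. Next row=LF[7]=0
  step 2: row=0, L[0]='y', prepend. Next row=LF[0]=4
  step 3: row=4, L[4]='x', prepend. Next row=LF[4]=2
  step 4: row=2, L[2]='y', prepend. Next row=LF[2]=6
  step 5: row=6, L[6]='y', prepend. Next row=LF[6]=8
  step 6: row=8, L[8]='y', prepend. Next row=LF[8]=9
  step 7: row=9, L[9]='x', prepend. Next row=LF[9]=3
  step 8: row=3, L[3]='x', prepend. Next row=LF[3]=1
  step 9: row=1, L[1]='y', prepend. Next row=LF[1]=5
  step 10: row=5, L[5]='y', prepend. Next row=LF[5]=7
Reversed output: yyxxyyyxy$

Answer: yyxxyyyxy$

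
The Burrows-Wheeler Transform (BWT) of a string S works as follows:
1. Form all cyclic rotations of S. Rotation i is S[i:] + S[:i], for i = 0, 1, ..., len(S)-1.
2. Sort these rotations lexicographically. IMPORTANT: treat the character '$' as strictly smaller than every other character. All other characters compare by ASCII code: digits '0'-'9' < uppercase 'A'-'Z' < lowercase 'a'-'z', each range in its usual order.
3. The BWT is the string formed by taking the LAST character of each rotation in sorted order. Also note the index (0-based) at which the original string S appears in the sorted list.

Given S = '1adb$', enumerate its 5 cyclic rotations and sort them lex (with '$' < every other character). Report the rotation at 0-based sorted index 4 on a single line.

All 5 rotations (rotation i = S[i:]+S[:i]):
  rot[0] = 1adb$
  rot[1] = adb$1
  rot[2] = db$1a
  rot[3] = b$1ad
  rot[4] = $1adb
Sorted (with $ < everything):
  sorted[0] = $1adb
  sorted[1] = 1adb$
  sorted[2] = adb$1
  sorted[3] = b$1ad
  sorted[4] = db$1a
sorted[4] = db$1a

Answer: db$1a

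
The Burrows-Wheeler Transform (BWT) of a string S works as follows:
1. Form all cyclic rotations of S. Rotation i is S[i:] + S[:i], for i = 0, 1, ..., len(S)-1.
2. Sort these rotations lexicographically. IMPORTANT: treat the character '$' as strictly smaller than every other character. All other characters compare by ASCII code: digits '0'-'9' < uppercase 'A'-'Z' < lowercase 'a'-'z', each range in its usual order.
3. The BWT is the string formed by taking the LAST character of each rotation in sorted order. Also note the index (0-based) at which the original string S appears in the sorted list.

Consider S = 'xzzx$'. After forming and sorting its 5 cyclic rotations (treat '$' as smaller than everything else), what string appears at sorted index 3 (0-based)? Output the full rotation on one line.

All 5 rotations (rotation i = S[i:]+S[:i]):
  rot[0] = xzzx$
  rot[1] = zzx$x
  rot[2] = zx$xz
  rot[3] = x$xzz
  rot[4] = $xzzx
Sorted (with $ < everything):
  sorted[0] = $xzzx
  sorted[1] = x$xzz
  sorted[2] = xzzx$
  sorted[3] = zx$xz
  sorted[4] = zzx$x
sorted[3] = zx$xz

Answer: zx$xz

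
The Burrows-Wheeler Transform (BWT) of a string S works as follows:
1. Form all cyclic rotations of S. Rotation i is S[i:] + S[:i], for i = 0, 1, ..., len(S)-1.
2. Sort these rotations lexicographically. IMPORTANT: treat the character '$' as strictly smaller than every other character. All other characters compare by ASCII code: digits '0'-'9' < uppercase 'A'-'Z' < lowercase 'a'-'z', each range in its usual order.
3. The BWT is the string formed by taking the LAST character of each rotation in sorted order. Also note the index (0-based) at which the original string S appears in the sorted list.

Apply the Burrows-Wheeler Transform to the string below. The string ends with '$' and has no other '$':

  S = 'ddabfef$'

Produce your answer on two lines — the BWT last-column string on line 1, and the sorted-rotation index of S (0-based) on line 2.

Answer: fdad$feb
4

Derivation:
All 8 rotations (rotation i = S[i:]+S[:i]):
  rot[0] = ddabfef$
  rot[1] = dabfef$d
  rot[2] = abfef$dd
  rot[3] = bfef$dda
  rot[4] = fef$ddab
  rot[5] = ef$ddabf
  rot[6] = f$ddabfe
  rot[7] = $ddabfef
Sorted (with $ < everything):
  sorted[0] = $ddabfef  (last char: 'f')
  sorted[1] = abfef$dd  (last char: 'd')
  sorted[2] = bfef$dda  (last char: 'a')
  sorted[3] = dabfef$d  (last char: 'd')
  sorted[4] = ddabfef$  (last char: '$')
  sorted[5] = ef$ddabf  (last char: 'f')
  sorted[6] = f$ddabfe  (last char: 'e')
  sorted[7] = fef$ddab  (last char: 'b')
Last column: fdad$feb
Original string S is at sorted index 4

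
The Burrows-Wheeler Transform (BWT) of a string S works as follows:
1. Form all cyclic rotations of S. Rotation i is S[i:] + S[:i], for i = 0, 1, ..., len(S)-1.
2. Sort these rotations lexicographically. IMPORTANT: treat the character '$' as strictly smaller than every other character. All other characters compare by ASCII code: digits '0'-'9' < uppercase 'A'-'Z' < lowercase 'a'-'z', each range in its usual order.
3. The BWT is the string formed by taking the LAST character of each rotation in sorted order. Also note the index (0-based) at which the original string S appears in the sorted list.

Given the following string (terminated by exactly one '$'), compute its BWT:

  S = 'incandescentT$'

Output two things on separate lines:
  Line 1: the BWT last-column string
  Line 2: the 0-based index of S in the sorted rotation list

All 14 rotations (rotation i = S[i:]+S[:i]):
  rot[0] = incandescentT$
  rot[1] = ncandescentT$i
  rot[2] = candescentT$in
  rot[3] = andescentT$inc
  rot[4] = ndescentT$inca
  rot[5] = descentT$incan
  rot[6] = escentT$incand
  rot[7] = scentT$incande
  rot[8] = centT$incandes
  rot[9] = entT$incandesc
  rot[10] = ntT$incandesce
  rot[11] = tT$incandescen
  rot[12] = T$incandescent
  rot[13] = $incandescentT
Sorted (with $ < everything):
  sorted[0] = $incandescentT  (last char: 'T')
  sorted[1] = T$incandescent  (last char: 't')
  sorted[2] = andescentT$inc  (last char: 'c')
  sorted[3] = candescentT$in  (last char: 'n')
  sorted[4] = centT$incandes  (last char: 's')
  sorted[5] = descentT$incan  (last char: 'n')
  sorted[6] = entT$incandesc  (last char: 'c')
  sorted[7] = escentT$incand  (last char: 'd')
  sorted[8] = incandescentT$  (last char: '$')
  sorted[9] = ncandescentT$i  (last char: 'i')
  sorted[10] = ndescentT$inca  (last char: 'a')
  sorted[11] = ntT$incandesce  (last char: 'e')
  sorted[12] = scentT$incande  (last char: 'e')
  sorted[13] = tT$incandescen  (last char: 'n')
Last column: Ttcnsncd$iaeen
Original string S is at sorted index 8

Answer: Ttcnsncd$iaeen
8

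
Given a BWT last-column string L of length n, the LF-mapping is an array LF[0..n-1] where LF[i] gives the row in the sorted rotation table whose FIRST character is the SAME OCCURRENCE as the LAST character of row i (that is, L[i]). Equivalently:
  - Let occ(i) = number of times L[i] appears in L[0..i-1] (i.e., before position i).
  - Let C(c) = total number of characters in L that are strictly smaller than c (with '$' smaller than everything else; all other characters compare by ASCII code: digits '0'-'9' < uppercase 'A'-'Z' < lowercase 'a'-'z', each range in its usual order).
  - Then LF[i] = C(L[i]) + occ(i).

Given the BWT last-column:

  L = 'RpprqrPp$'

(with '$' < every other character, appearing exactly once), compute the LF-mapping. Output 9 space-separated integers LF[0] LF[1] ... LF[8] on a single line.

Answer: 2 3 4 7 6 8 1 5 0

Derivation:
Char counts: '$':1, 'P':1, 'R':1, 'p':3, 'q':1, 'r':2
C (first-col start): C('$')=0, C('P')=1, C('R')=2, C('p')=3, C('q')=6, C('r')=7
L[0]='R': occ=0, LF[0]=C('R')+0=2+0=2
L[1]='p': occ=0, LF[1]=C('p')+0=3+0=3
L[2]='p': occ=1, LF[2]=C('p')+1=3+1=4
L[3]='r': occ=0, LF[3]=C('r')+0=7+0=7
L[4]='q': occ=0, LF[4]=C('q')+0=6+0=6
L[5]='r': occ=1, LF[5]=C('r')+1=7+1=8
L[6]='P': occ=0, LF[6]=C('P')+0=1+0=1
L[7]='p': occ=2, LF[7]=C('p')+2=3+2=5
L[8]='$': occ=0, LF[8]=C('$')+0=0+0=0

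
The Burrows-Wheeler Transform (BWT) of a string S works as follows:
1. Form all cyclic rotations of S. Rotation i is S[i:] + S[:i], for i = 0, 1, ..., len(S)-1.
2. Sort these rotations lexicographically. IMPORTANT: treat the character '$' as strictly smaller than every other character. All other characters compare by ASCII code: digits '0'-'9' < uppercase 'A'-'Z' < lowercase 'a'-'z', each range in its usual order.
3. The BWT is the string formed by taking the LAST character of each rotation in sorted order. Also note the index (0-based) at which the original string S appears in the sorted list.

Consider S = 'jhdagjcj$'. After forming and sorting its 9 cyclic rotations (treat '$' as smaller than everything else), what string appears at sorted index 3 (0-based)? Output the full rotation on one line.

Answer: dagjcj$jh

Derivation:
All 9 rotations (rotation i = S[i:]+S[:i]):
  rot[0] = jhdagjcj$
  rot[1] = hdagjcj$j
  rot[2] = dagjcj$jh
  rot[3] = agjcj$jhd
  rot[4] = gjcj$jhda
  rot[5] = jcj$jhdag
  rot[6] = cj$jhdagj
  rot[7] = j$jhdagjc
  rot[8] = $jhdagjcj
Sorted (with $ < everything):
  sorted[0] = $jhdagjcj
  sorted[1] = agjcj$jhd
  sorted[2] = cj$jhdagj
  sorted[3] = dagjcj$jh
  sorted[4] = gjcj$jhda
  sorted[5] = hdagjcj$j
  sorted[6] = j$jhdagjc
  sorted[7] = jcj$jhdag
  sorted[8] = jhdagjcj$
sorted[3] = dagjcj$jh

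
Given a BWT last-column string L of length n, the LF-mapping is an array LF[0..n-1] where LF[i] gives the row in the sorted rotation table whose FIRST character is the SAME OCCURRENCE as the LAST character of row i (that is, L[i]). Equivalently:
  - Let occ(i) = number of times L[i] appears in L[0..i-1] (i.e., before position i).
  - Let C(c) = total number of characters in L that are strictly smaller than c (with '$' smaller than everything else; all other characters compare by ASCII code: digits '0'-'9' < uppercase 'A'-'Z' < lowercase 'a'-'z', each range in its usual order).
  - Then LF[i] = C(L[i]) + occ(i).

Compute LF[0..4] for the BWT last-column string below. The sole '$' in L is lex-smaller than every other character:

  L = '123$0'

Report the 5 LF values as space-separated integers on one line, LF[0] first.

Answer: 2 3 4 0 1

Derivation:
Char counts: '$':1, '0':1, '1':1, '2':1, '3':1
C (first-col start): C('$')=0, C('0')=1, C('1')=2, C('2')=3, C('3')=4
L[0]='1': occ=0, LF[0]=C('1')+0=2+0=2
L[1]='2': occ=0, LF[1]=C('2')+0=3+0=3
L[2]='3': occ=0, LF[2]=C('3')+0=4+0=4
L[3]='$': occ=0, LF[3]=C('$')+0=0+0=0
L[4]='0': occ=0, LF[4]=C('0')+0=1+0=1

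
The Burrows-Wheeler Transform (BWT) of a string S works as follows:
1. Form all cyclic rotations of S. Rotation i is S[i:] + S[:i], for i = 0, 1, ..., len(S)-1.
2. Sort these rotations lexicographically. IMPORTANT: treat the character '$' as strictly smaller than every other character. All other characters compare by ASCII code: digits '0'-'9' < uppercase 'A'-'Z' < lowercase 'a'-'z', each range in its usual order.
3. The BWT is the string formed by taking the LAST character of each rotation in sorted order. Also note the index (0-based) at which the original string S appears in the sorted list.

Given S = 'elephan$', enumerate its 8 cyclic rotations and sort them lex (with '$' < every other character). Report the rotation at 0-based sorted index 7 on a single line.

All 8 rotations (rotation i = S[i:]+S[:i]):
  rot[0] = elephan$
  rot[1] = lephan$e
  rot[2] = ephan$el
  rot[3] = phan$ele
  rot[4] = han$elep
  rot[5] = an$eleph
  rot[6] = n$elepha
  rot[7] = $elephan
Sorted (with $ < everything):
  sorted[0] = $elephan
  sorted[1] = an$eleph
  sorted[2] = elephan$
  sorted[3] = ephan$el
  sorted[4] = han$elep
  sorted[5] = lephan$e
  sorted[6] = n$elepha
  sorted[7] = phan$ele
sorted[7] = phan$ele

Answer: phan$ele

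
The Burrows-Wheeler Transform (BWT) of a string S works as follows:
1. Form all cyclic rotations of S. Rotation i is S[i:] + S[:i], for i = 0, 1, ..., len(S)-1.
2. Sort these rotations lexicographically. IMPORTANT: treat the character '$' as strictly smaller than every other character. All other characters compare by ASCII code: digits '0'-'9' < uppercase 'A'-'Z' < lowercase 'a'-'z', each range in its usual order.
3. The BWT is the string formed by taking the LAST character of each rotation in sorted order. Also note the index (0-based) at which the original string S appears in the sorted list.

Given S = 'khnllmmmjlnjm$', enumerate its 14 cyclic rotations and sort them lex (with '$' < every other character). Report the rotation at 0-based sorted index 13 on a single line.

All 14 rotations (rotation i = S[i:]+S[:i]):
  rot[0] = khnllmmmjlnjm$
  rot[1] = hnllmmmjlnjm$k
  rot[2] = nllmmmjlnjm$kh
  rot[3] = llmmmjlnjm$khn
  rot[4] = lmmmjlnjm$khnl
  rot[5] = mmmjlnjm$khnll
  rot[6] = mmjlnjm$khnllm
  rot[7] = mjlnjm$khnllmm
  rot[8] = jlnjm$khnllmmm
  rot[9] = lnjm$khnllmmmj
  rot[10] = njm$khnllmmmjl
  rot[11] = jm$khnllmmmjln
  rot[12] = m$khnllmmmjlnj
  rot[13] = $khnllmmmjlnjm
Sorted (with $ < everything):
  sorted[0] = $khnllmmmjlnjm
  sorted[1] = hnllmmmjlnjm$k
  sorted[2] = jlnjm$khnllmmm
  sorted[3] = jm$khnllmmmjln
  sorted[4] = khnllmmmjlnjm$
  sorted[5] = llmmmjlnjm$khn
  sorted[6] = lmmmjlnjm$khnl
  sorted[7] = lnjm$khnllmmmj
  sorted[8] = m$khnllmmmjlnj
  sorted[9] = mjlnjm$khnllmm
  sorted[10] = mmjlnjm$khnllm
  sorted[11] = mmmjlnjm$khnll
  sorted[12] = njm$khnllmmmjl
  sorted[13] = nllmmmjlnjm$kh
sorted[13] = nllmmmjlnjm$kh

Answer: nllmmmjlnjm$kh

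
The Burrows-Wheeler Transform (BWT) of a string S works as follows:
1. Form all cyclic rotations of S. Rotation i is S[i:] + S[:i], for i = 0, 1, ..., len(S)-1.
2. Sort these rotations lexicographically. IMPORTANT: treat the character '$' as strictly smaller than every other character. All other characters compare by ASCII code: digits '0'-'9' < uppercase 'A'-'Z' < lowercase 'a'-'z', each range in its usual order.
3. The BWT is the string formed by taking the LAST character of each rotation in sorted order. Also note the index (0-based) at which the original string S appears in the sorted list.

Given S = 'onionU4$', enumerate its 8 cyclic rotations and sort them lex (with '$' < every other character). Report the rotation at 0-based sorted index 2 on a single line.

All 8 rotations (rotation i = S[i:]+S[:i]):
  rot[0] = onionU4$
  rot[1] = nionU4$o
  rot[2] = ionU4$on
  rot[3] = onU4$oni
  rot[4] = nU4$onio
  rot[5] = U4$onion
  rot[6] = 4$onionU
  rot[7] = $onionU4
Sorted (with $ < everything):
  sorted[0] = $onionU4
  sorted[1] = 4$onionU
  sorted[2] = U4$onion
  sorted[3] = ionU4$on
  sorted[4] = nU4$onio
  sorted[5] = nionU4$o
  sorted[6] = onU4$oni
  sorted[7] = onionU4$
sorted[2] = U4$onion

Answer: U4$onion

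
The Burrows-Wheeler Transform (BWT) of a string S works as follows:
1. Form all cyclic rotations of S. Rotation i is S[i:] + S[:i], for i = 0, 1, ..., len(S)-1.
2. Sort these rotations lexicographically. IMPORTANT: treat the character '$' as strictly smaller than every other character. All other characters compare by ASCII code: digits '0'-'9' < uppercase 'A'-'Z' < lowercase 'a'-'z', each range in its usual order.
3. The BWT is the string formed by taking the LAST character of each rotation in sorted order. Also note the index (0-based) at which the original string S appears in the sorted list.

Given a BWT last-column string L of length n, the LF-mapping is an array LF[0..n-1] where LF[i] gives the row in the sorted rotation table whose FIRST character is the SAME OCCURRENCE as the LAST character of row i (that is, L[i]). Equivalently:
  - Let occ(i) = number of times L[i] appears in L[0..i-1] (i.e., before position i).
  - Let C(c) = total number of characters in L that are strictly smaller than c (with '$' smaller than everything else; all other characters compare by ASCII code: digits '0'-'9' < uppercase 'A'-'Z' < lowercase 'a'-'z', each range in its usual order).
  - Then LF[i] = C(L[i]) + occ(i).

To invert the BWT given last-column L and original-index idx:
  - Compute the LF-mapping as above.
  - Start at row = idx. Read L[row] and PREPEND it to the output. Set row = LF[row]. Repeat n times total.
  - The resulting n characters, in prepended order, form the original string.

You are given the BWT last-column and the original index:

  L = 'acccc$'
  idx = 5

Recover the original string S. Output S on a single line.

Answer: cccca$

Derivation:
LF mapping: 1 2 3 4 5 0
Walk LF starting at row 5, prepending L[row]:
  step 1: row=5, L[5]='$', prepend. Next row=LF[5]=0
  step 2: row=0, L[0]='a', prepend. Next row=LF[0]=1
  step 3: row=1, L[1]='c', prepend. Next row=LF[1]=2
  step 4: row=2, L[2]='c', prepend. Next row=LF[2]=3
  step 5: row=3, L[3]='c', prepend. Next row=LF[3]=4
  step 6: row=4, L[4]='c', prepend. Next row=LF[4]=5
Reversed output: cccca$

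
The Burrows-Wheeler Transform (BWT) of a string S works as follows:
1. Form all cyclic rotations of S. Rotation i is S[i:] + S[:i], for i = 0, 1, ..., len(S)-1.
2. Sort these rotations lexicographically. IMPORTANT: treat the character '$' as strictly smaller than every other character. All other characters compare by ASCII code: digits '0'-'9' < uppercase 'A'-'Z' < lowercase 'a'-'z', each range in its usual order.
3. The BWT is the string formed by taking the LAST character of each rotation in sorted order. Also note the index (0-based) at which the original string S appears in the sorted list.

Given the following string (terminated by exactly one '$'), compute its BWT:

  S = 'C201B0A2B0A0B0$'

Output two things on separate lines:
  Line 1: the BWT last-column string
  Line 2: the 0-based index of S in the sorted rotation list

Answer: 0B2BBA0CA00021$
14

Derivation:
All 15 rotations (rotation i = S[i:]+S[:i]):
  rot[0] = C201B0A2B0A0B0$
  rot[1] = 201B0A2B0A0B0$C
  rot[2] = 01B0A2B0A0B0$C2
  rot[3] = 1B0A2B0A0B0$C20
  rot[4] = B0A2B0A0B0$C201
  rot[5] = 0A2B0A0B0$C201B
  rot[6] = A2B0A0B0$C201B0
  rot[7] = 2B0A0B0$C201B0A
  rot[8] = B0A0B0$C201B0A2
  rot[9] = 0A0B0$C201B0A2B
  rot[10] = A0B0$C201B0A2B0
  rot[11] = 0B0$C201B0A2B0A
  rot[12] = B0$C201B0A2B0A0
  rot[13] = 0$C201B0A2B0A0B
  rot[14] = $C201B0A2B0A0B0
Sorted (with $ < everything):
  sorted[0] = $C201B0A2B0A0B0  (last char: '0')
  sorted[1] = 0$C201B0A2B0A0B  (last char: 'B')
  sorted[2] = 01B0A2B0A0B0$C2  (last char: '2')
  sorted[3] = 0A0B0$C201B0A2B  (last char: 'B')
  sorted[4] = 0A2B0A0B0$C201B  (last char: 'B')
  sorted[5] = 0B0$C201B0A2B0A  (last char: 'A')
  sorted[6] = 1B0A2B0A0B0$C20  (last char: '0')
  sorted[7] = 201B0A2B0A0B0$C  (last char: 'C')
  sorted[8] = 2B0A0B0$C201B0A  (last char: 'A')
  sorted[9] = A0B0$C201B0A2B0  (last char: '0')
  sorted[10] = A2B0A0B0$C201B0  (last char: '0')
  sorted[11] = B0$C201B0A2B0A0  (last char: '0')
  sorted[12] = B0A0B0$C201B0A2  (last char: '2')
  sorted[13] = B0A2B0A0B0$C201  (last char: '1')
  sorted[14] = C201B0A2B0A0B0$  (last char: '$')
Last column: 0B2BBA0CA00021$
Original string S is at sorted index 14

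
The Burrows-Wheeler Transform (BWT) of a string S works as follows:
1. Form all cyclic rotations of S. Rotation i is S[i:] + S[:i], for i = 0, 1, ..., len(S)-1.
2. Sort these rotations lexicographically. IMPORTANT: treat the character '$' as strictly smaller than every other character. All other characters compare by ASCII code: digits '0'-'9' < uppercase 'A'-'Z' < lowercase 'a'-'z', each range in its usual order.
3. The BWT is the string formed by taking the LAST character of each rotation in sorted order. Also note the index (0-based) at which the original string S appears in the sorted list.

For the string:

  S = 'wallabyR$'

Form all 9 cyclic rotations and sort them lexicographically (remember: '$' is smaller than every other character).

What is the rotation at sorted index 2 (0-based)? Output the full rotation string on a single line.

Answer: abyR$wall

Derivation:
All 9 rotations (rotation i = S[i:]+S[:i]):
  rot[0] = wallabyR$
  rot[1] = allabyR$w
  rot[2] = llabyR$wa
  rot[3] = labyR$wal
  rot[4] = abyR$wall
  rot[5] = byR$walla
  rot[6] = yR$wallab
  rot[7] = R$wallaby
  rot[8] = $wallabyR
Sorted (with $ < everything):
  sorted[0] = $wallabyR
  sorted[1] = R$wallaby
  sorted[2] = abyR$wall
  sorted[3] = allabyR$w
  sorted[4] = byR$walla
  sorted[5] = labyR$wal
  sorted[6] = llabyR$wa
  sorted[7] = wallabyR$
  sorted[8] = yR$wallab
sorted[2] = abyR$wall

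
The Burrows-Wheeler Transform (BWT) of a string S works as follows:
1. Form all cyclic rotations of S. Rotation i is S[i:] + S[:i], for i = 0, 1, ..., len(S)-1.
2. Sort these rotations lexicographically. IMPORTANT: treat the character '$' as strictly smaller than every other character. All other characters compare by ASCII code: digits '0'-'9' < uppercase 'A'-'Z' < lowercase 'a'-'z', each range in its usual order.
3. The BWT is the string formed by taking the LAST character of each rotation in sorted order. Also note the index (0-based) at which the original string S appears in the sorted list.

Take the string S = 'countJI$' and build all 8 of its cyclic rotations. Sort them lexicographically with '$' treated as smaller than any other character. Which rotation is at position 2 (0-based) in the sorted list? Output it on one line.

Answer: JI$count

Derivation:
All 8 rotations (rotation i = S[i:]+S[:i]):
  rot[0] = countJI$
  rot[1] = ountJI$c
  rot[2] = untJI$co
  rot[3] = ntJI$cou
  rot[4] = tJI$coun
  rot[5] = JI$count
  rot[6] = I$countJ
  rot[7] = $countJI
Sorted (with $ < everything):
  sorted[0] = $countJI
  sorted[1] = I$countJ
  sorted[2] = JI$count
  sorted[3] = countJI$
  sorted[4] = ntJI$cou
  sorted[5] = ountJI$c
  sorted[6] = tJI$coun
  sorted[7] = untJI$co
sorted[2] = JI$count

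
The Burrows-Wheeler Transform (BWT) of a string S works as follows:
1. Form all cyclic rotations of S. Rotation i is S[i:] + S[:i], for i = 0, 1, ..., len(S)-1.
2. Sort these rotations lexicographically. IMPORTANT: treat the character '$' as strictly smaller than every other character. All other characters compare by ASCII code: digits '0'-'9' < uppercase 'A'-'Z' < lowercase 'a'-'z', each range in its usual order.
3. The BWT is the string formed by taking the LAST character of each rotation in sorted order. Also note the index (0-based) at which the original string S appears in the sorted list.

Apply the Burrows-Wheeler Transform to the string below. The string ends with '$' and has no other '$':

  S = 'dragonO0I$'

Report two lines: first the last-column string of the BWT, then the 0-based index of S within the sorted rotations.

All 10 rotations (rotation i = S[i:]+S[:i]):
  rot[0] = dragonO0I$
  rot[1] = ragonO0I$d
  rot[2] = agonO0I$dr
  rot[3] = gonO0I$dra
  rot[4] = onO0I$drag
  rot[5] = nO0I$drago
  rot[6] = O0I$dragon
  rot[7] = 0I$dragonO
  rot[8] = I$dragonO0
  rot[9] = $dragonO0I
Sorted (with $ < everything):
  sorted[0] = $dragonO0I  (last char: 'I')
  sorted[1] = 0I$dragonO  (last char: 'O')
  sorted[2] = I$dragonO0  (last char: '0')
  sorted[3] = O0I$dragon  (last char: 'n')
  sorted[4] = agonO0I$dr  (last char: 'r')
  sorted[5] = dragonO0I$  (last char: '$')
  sorted[6] = gonO0I$dra  (last char: 'a')
  sorted[7] = nO0I$drago  (last char: 'o')
  sorted[8] = onO0I$drag  (last char: 'g')
  sorted[9] = ragonO0I$d  (last char: 'd')
Last column: IO0nr$aogd
Original string S is at sorted index 5

Answer: IO0nr$aogd
5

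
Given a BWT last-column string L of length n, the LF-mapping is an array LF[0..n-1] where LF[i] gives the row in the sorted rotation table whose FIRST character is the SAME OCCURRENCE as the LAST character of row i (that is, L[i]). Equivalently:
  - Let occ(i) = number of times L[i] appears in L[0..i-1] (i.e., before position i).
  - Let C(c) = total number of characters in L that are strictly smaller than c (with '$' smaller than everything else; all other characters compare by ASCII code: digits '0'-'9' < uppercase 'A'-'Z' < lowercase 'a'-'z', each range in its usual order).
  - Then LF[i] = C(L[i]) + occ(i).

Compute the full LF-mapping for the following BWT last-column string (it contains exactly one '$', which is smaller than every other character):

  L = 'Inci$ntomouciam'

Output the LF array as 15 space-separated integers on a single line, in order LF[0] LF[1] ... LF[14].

Char counts: '$':1, 'I':1, 'a':1, 'c':2, 'i':2, 'm':2, 'n':2, 'o':2, 't':1, 'u':1
C (first-col start): C('$')=0, C('I')=1, C('a')=2, C('c')=3, C('i')=5, C('m')=7, C('n')=9, C('o')=11, C('t')=13, C('u')=14
L[0]='I': occ=0, LF[0]=C('I')+0=1+0=1
L[1]='n': occ=0, LF[1]=C('n')+0=9+0=9
L[2]='c': occ=0, LF[2]=C('c')+0=3+0=3
L[3]='i': occ=0, LF[3]=C('i')+0=5+0=5
L[4]='$': occ=0, LF[4]=C('$')+0=0+0=0
L[5]='n': occ=1, LF[5]=C('n')+1=9+1=10
L[6]='t': occ=0, LF[6]=C('t')+0=13+0=13
L[7]='o': occ=0, LF[7]=C('o')+0=11+0=11
L[8]='m': occ=0, LF[8]=C('m')+0=7+0=7
L[9]='o': occ=1, LF[9]=C('o')+1=11+1=12
L[10]='u': occ=0, LF[10]=C('u')+0=14+0=14
L[11]='c': occ=1, LF[11]=C('c')+1=3+1=4
L[12]='i': occ=1, LF[12]=C('i')+1=5+1=6
L[13]='a': occ=0, LF[13]=C('a')+0=2+0=2
L[14]='m': occ=1, LF[14]=C('m')+1=7+1=8

Answer: 1 9 3 5 0 10 13 11 7 12 14 4 6 2 8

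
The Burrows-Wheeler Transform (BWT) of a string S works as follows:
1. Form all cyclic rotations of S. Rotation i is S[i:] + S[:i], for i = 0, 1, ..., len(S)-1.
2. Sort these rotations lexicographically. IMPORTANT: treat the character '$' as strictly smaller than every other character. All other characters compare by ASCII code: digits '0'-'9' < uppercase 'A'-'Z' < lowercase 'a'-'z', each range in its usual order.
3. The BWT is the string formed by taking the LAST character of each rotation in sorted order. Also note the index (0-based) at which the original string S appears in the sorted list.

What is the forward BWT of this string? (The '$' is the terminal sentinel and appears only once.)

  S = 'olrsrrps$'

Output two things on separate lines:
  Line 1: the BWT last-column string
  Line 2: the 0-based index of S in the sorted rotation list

Answer: so$rrslpr
2

Derivation:
All 9 rotations (rotation i = S[i:]+S[:i]):
  rot[0] = olrsrrps$
  rot[1] = lrsrrps$o
  rot[2] = rsrrps$ol
  rot[3] = srrps$olr
  rot[4] = rrps$olrs
  rot[5] = rps$olrsr
  rot[6] = ps$olrsrr
  rot[7] = s$olrsrrp
  rot[8] = $olrsrrps
Sorted (with $ < everything):
  sorted[0] = $olrsrrps  (last char: 's')
  sorted[1] = lrsrrps$o  (last char: 'o')
  sorted[2] = olrsrrps$  (last char: '$')
  sorted[3] = ps$olrsrr  (last char: 'r')
  sorted[4] = rps$olrsr  (last char: 'r')
  sorted[5] = rrps$olrs  (last char: 's')
  sorted[6] = rsrrps$ol  (last char: 'l')
  sorted[7] = s$olrsrrp  (last char: 'p')
  sorted[8] = srrps$olr  (last char: 'r')
Last column: so$rrslpr
Original string S is at sorted index 2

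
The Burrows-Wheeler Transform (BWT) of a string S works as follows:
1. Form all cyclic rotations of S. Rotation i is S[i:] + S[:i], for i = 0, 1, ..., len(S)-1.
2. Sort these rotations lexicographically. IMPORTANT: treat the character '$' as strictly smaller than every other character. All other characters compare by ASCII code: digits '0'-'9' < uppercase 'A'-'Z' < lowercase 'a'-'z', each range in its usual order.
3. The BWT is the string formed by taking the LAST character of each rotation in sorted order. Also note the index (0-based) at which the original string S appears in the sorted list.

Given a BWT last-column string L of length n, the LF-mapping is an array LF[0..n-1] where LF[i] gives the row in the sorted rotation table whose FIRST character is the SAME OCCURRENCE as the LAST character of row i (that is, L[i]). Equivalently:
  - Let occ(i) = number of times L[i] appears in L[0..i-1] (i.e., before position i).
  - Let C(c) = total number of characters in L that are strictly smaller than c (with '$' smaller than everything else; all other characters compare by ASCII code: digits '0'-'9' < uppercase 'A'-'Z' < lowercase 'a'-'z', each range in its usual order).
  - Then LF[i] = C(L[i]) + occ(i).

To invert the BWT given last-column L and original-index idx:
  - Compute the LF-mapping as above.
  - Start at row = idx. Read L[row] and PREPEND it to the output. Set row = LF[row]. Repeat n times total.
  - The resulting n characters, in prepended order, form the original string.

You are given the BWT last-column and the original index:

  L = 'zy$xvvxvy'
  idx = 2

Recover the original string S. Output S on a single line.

LF mapping: 8 6 0 4 1 2 5 3 7
Walk LF starting at row 2, prepending L[row]:
  step 1: row=2, L[2]='$', prepend. Next row=LF[2]=0
  step 2: row=0, L[0]='z', prepend. Next row=LF[0]=8
  step 3: row=8, L[8]='y', prepend. Next row=LF[8]=7
  step 4: row=7, L[7]='v', prepend. Next row=LF[7]=3
  step 5: row=3, L[3]='x', prepend. Next row=LF[3]=4
  step 6: row=4, L[4]='v', prepend. Next row=LF[4]=1
  step 7: row=1, L[1]='y', prepend. Next row=LF[1]=6
  step 8: row=6, L[6]='x', prepend. Next row=LF[6]=5
  step 9: row=5, L[5]='v', prepend. Next row=LF[5]=2
Reversed output: vxyvxvyz$

Answer: vxyvxvyz$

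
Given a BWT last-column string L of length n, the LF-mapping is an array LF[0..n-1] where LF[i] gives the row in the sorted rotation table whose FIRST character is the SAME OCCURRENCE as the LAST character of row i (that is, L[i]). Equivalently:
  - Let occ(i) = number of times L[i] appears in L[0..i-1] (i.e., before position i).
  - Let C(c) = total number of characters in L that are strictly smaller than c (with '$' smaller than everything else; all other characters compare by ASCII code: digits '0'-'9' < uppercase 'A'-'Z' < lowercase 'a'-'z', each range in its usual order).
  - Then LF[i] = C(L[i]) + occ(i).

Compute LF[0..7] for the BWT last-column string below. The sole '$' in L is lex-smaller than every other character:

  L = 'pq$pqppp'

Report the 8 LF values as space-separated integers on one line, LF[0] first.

Char counts: '$':1, 'p':5, 'q':2
C (first-col start): C('$')=0, C('p')=1, C('q')=6
L[0]='p': occ=0, LF[0]=C('p')+0=1+0=1
L[1]='q': occ=0, LF[1]=C('q')+0=6+0=6
L[2]='$': occ=0, LF[2]=C('$')+0=0+0=0
L[3]='p': occ=1, LF[3]=C('p')+1=1+1=2
L[4]='q': occ=1, LF[4]=C('q')+1=6+1=7
L[5]='p': occ=2, LF[5]=C('p')+2=1+2=3
L[6]='p': occ=3, LF[6]=C('p')+3=1+3=4
L[7]='p': occ=4, LF[7]=C('p')+4=1+4=5

Answer: 1 6 0 2 7 3 4 5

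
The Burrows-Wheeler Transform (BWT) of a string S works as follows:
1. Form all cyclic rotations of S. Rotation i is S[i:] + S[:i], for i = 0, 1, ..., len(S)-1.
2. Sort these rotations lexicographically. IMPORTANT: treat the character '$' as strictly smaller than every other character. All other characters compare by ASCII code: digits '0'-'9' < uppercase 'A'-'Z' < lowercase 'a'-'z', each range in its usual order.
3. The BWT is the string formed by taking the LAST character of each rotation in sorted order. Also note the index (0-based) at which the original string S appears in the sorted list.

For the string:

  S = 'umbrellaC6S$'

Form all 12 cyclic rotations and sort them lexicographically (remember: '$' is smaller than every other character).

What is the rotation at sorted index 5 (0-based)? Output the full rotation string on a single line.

All 12 rotations (rotation i = S[i:]+S[:i]):
  rot[0] = umbrellaC6S$
  rot[1] = mbrellaC6S$u
  rot[2] = brellaC6S$um
  rot[3] = rellaC6S$umb
  rot[4] = ellaC6S$umbr
  rot[5] = llaC6S$umbre
  rot[6] = laC6S$umbrel
  rot[7] = aC6S$umbrell
  rot[8] = C6S$umbrella
  rot[9] = 6S$umbrellaC
  rot[10] = S$umbrellaC6
  rot[11] = $umbrellaC6S
Sorted (with $ < everything):
  sorted[0] = $umbrellaC6S
  sorted[1] = 6S$umbrellaC
  sorted[2] = C6S$umbrella
  sorted[3] = S$umbrellaC6
  sorted[4] = aC6S$umbrell
  sorted[5] = brellaC6S$um
  sorted[6] = ellaC6S$umbr
  sorted[7] = laC6S$umbrel
  sorted[8] = llaC6S$umbre
  sorted[9] = mbrellaC6S$u
  sorted[10] = rellaC6S$umb
  sorted[11] = umbrellaC6S$
sorted[5] = brellaC6S$um

Answer: brellaC6S$um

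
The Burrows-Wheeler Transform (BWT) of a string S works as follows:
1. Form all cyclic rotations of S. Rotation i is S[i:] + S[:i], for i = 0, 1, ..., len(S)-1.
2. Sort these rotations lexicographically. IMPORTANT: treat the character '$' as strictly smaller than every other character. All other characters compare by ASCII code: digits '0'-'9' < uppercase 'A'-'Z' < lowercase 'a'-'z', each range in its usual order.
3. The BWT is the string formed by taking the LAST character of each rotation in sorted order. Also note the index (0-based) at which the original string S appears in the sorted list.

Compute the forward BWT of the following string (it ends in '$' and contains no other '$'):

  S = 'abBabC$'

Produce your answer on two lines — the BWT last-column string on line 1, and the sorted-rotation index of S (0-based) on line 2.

Answer: Cbb$Baa
3

Derivation:
All 7 rotations (rotation i = S[i:]+S[:i]):
  rot[0] = abBabC$
  rot[1] = bBabC$a
  rot[2] = BabC$ab
  rot[3] = abC$abB
  rot[4] = bC$abBa
  rot[5] = C$abBab
  rot[6] = $abBabC
Sorted (with $ < everything):
  sorted[0] = $abBabC  (last char: 'C')
  sorted[1] = BabC$ab  (last char: 'b')
  sorted[2] = C$abBab  (last char: 'b')
  sorted[3] = abBabC$  (last char: '$')
  sorted[4] = abC$abB  (last char: 'B')
  sorted[5] = bBabC$a  (last char: 'a')
  sorted[6] = bC$abBa  (last char: 'a')
Last column: Cbb$Baa
Original string S is at sorted index 3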